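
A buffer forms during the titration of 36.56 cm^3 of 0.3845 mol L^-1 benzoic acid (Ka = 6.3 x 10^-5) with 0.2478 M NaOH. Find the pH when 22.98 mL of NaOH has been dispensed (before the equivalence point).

Initial n(C6H5COOH) = 0.3845 x 0.03656 = 0.01406 mol.
n(NaOH) added = 0.2478 x 0.02298 = 0.005694 mol, converting that many moles of C6H5COOH to C6H5COO-.
Remaining n(C6H5COOH) = 0.008363 mol; n(C6H5COO-) = 0.005694 mol.
By Henderson-Hasselbalch, pH = pKa + log([A^-]/[HA]) = 4.20 + log(0.005694/0.008363) = 4.20 + (-0.17) = 4.03.

4.03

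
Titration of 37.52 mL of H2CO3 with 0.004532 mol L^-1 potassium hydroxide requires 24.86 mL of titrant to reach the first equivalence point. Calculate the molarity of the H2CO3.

0.00300 M

n(KOH) = 0.004532 x 0.02486 = 0.0001127 mol.
At the first equivalence point, 1 mol OH^- react per mol H2CO3, so n(H2CO3) = 0.0001127 / 1 = 0.0001127 mol.
[H2CO3] = 0.0001127 / 0.03752 L = 0.00300 M.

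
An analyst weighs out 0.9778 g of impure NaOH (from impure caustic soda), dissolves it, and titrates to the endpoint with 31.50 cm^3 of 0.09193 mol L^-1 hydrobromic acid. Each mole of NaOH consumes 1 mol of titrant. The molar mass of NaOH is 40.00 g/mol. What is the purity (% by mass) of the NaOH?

n(HBr) = 0.09193 x 0.03150 = 0.002896 mol.
n(NaOH) = 0.002896 / 1 = 0.002896 mol.
mass of NaOH = 0.002896 x 40.00 = 0.1158 g.
% purity = 0.1158 / 0.9778 x 100 = 11.8%.

11.8%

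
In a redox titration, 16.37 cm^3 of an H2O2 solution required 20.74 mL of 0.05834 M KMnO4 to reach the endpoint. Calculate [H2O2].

0.185 M

n(KMnO4) = 0.05834 x 0.02074 = 0.001210 mol.
From the balanced equation, 2 mol KMnO4 reacts with 5 mol H2O2, so n(H2O2) = 0.001210 x 5/2 = 0.003025 mol.
[H2O2] = 0.003025 / 0.01637 L = 0.185 M.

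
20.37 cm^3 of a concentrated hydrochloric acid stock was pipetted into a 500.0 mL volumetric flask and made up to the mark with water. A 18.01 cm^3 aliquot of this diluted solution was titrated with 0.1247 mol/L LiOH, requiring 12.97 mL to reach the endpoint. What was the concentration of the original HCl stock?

2.20 M

n(LiOH) = 0.1247 x 0.01297 = 0.001617 mol.
n(HCl) in the aliquot = 0.001617 mol.
[diluted HCl] = 0.001617 / 0.01801 = 0.08980 M.
Dilution factor = 500.0/20.37 = 24.55, so [stock] = 0.08980 x 24.55 = 2.20 M.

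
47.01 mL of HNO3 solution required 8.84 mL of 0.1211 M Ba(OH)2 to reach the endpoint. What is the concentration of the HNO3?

0.0455 M

n(Ba(OH)2) delivered = 0.1211 x 0.008840 = 0.001071 mol.
The reaction is 2 HNO3 + 1 Ba(OH)2, so n(HNO3) = 0.001071 x 2/1 = 0.002141 mol.
[HNO3] = 0.002141 mol / 0.04701 L = 0.0455 M.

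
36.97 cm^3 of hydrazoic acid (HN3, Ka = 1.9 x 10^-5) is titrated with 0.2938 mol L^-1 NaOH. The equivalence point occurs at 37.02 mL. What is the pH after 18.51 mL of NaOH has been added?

4.72

18.51 mL is exactly half the equivalence volume (37.02/2), i.e. the half-equivalence point.
There, n(HA) = n(A^-), so pH = pKa = -log(1.9 x 10^-5) = 4.72.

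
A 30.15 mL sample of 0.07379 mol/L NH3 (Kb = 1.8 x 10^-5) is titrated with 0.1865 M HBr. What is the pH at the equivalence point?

5.27

n(NH3) = 0.07379 x 0.03015 = 0.002225 mol; V(HBr) at equivalence = 0.002225/0.1865 = 0.01193 L.
At equivalence the base is fully converted to NH4+; total volume = 0.04208 L, so [NH4+] = 0.002225/0.04208 = 0.05287 M.
Ka(NH4+) = Kw/Kb = 1.0e-14 / 1.8 x 10^-5 = 5.56e-10.
[H^+] = sqrt(Ka x [NH4+]) = sqrt(5.56e-10 x 0.05287) = 5.42e-6 M.
pH = -log(5.42e-6) = 5.27.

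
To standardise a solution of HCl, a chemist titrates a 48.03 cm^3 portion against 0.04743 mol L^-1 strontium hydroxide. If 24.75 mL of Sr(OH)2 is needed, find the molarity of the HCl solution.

0.0489 M

n(Sr(OH)2) delivered = 0.04743 x 0.02475 = 0.001174 mol.
The reaction is 2 HCl + 1 Sr(OH)2, so n(HCl) = 0.001174 x 2/1 = 0.002348 mol.
[HCl] = 0.002348 mol / 0.04803 L = 0.0489 M.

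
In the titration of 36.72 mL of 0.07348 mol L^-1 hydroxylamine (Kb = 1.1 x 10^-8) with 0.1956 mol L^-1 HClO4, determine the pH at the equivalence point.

n(NH2OH) = 0.07348 x 0.03672 = 0.002698 mol; V(HClO4) at equivalence = 0.002698/0.1956 = 0.01379 L.
At equivalence the base is fully converted to NH3OH+; total volume = 0.05051 L, so [NH3OH+] = 0.002698/0.05051 = 0.05341 M.
Ka(NH3OH+) = Kw/Kb = 1.0e-14 / 1.1 x 10^-8 = 9.09e-7.
[H^+] = sqrt(Ka x [NH3OH+]) = sqrt(9.09e-7 x 0.05341) = 0.000220 M.
pH = -log(0.000220) = 3.66.

3.66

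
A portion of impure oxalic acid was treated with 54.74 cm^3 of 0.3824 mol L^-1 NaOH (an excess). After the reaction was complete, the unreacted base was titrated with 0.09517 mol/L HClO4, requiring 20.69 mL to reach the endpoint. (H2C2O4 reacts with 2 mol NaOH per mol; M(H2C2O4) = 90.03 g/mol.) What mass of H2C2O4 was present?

Total n(NaOH) added = 0.3824 x 0.05474 = 0.02093 mol.
n(HClO4) used = 0.09517 x 0.02069 = 0.001969 mol, which equals the excess n(NaOH).
So n(NaOH) consumed by the sample = 0.02093 - 0.001969 = 0.01896 mol.
n(H2C2O4) = 0.01896 / 2 = 0.009482 mol.
mass = 0.009482 mol x 90.03 g/mol = 0.854 g.

0.854 g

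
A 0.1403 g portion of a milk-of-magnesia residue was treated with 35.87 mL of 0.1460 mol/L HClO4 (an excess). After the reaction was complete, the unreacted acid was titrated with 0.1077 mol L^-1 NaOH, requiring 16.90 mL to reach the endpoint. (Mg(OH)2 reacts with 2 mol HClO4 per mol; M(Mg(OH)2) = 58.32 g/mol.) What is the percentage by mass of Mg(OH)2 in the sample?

71.0%

Total n(HClO4) added = 0.1460 x 0.03587 = 0.005237 mol.
n(NaOH) used = 0.1077 x 0.01690 = 0.001820 mol, which equals the excess n(HClO4).
So n(HClO4) consumed by the sample = 0.005237 - 0.001820 = 0.003417 mol.
n(Mg(OH)2) = 0.003417 / 2 = 0.001708 mol.
mass Mg(OH)2 = 0.001708 x 58.32 = 0.09964 g, so %Mg(OH)2 = 0.09964/0.1403 x 100 = 71.0%.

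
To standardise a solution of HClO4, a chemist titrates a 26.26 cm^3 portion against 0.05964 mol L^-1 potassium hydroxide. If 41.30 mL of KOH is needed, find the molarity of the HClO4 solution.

n(KOH) delivered = 0.05964 x 0.04130 = 0.002463 mol.
For a 1:1 reaction, n(HClO4) = 0.002463 mol.
[HClO4] = 0.002463 mol / 0.02626 L = 0.0938 M.

0.0938 M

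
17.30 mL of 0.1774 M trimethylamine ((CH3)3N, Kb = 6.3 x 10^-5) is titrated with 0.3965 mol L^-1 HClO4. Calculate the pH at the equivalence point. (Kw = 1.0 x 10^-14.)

5.36

n((CH3)3N) = 0.1774 x 0.01730 = 0.003069 mol; V(HClO4) at equivalence = 0.003069/0.3965 = 0.007740 L.
At equivalence the base is fully converted to (CH3)3NH+; total volume = 0.02504 L, so [(CH3)3NH+] = 0.003069/0.02504 = 0.1226 M.
Ka((CH3)3NH+) = Kw/Kb = 1.0e-14 / 6.3 x 10^-5 = 1.59e-10.
[H^+] = sqrt(Ka x [(CH3)3NH+]) = sqrt(1.59e-10 x 0.1226) = 4.41e-6 M.
pH = -log(4.41e-6) = 5.36.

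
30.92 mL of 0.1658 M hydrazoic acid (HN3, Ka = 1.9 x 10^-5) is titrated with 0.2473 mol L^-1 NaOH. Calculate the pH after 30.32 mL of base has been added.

12.59

n(acid) = 0.1658 x 0.03092 = 0.005127 mol; n(NaOH) added = 0.2473 x 0.03032 = 0.007498 mol.
Base is in excess by 0.007498 - 0.005127 = 0.002372 mol in a total volume of 0.06124 L.
[OH^-] = 0.002372/0.06124 = 0.03873 M, so pOH = 1.41 and pH = 14.00 - 1.41 = 12.59.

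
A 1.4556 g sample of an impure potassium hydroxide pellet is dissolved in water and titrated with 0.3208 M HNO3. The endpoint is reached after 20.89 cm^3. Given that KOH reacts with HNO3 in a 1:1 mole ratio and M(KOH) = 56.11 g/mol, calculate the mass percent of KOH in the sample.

25.8%

n(HNO3) = 0.3208 x 0.02089 = 0.006702 mol.
n(KOH) = 0.006702 / 1 = 0.006702 mol.
mass of KOH = 0.006702 x 56.11 = 0.3760 g.
% purity = 0.3760 / 1.4556 x 100 = 25.8%.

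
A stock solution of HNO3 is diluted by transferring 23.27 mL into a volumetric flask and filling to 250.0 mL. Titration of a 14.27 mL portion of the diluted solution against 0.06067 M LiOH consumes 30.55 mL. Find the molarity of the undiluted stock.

1.40 M

n(LiOH) = 0.06067 x 0.03055 = 0.001853 mol.
n(HNO3) in the aliquot = 0.001853 mol.
[diluted HNO3] = 0.001853 / 0.01427 = 0.1299 M.
Dilution factor = 250.0/23.27 = 10.74, so [stock] = 0.1299 x 10.74 = 1.40 M.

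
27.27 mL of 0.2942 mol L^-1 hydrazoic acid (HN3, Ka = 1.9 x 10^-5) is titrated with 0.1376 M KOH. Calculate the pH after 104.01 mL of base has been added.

n(acid) = 0.2942 x 0.02727 = 0.008023 mol; n(KOH) added = 0.1376 x 0.1040 = 0.01431 mol.
Base is in excess by 0.01431 - 0.008023 = 0.006289 mol in a total volume of 0.1313 L.
[OH^-] = 0.006289/0.1313 = 0.04790 M, so pOH = 1.32 and pH = 14.00 - 1.32 = 12.68.

12.68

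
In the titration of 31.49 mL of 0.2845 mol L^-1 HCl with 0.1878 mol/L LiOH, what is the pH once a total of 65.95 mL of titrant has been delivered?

n(acid) = 0.2845 x 0.03149 = 0.008959 mol; n(LiOH) added = 0.1878 x 0.06595 = 0.01239 mol.
Base is in excess by 0.01239 - 0.008959 = 0.003427 mol in a total volume of 0.09744 L.
[OH^-] = 0.003427/0.09744 = 0.03517 M, so pOH = 1.45 and pH = 14.00 - 1.45 = 12.55.

12.55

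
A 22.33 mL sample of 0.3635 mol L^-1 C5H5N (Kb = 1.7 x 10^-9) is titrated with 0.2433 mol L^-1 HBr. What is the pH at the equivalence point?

n(C5H5N) = 0.3635 x 0.02233 = 0.008117 mol; V(HBr) at equivalence = 0.008117/0.2433 = 0.03336 L.
At equivalence the base is fully converted to C5H5NH+; total volume = 0.05569 L, so [C5H5NH+] = 0.008117/0.05569 = 0.1457 M.
Ka(C5H5NH+) = Kw/Kb = 1.0e-14 / 1.7 x 10^-9 = 5.88e-6.
[H^+] = sqrt(Ka x [C5H5NH+]) = sqrt(5.88e-6 x 0.1457) = 0.000926 M.
pH = -log(0.000926) = 3.03.

3.03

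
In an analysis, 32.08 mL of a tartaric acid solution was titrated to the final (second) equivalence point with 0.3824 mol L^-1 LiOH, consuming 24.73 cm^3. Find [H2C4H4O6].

0.147 M

n(LiOH) = 0.3824 x 0.02473 = 0.009457 mol.
At the final (second) equivalence point, 2 mol OH^- react per mol H2C4H4O6, so n(H2C4H4O6) = 0.009457 / 2 = 0.004728 mol.
[H2C4H4O6] = 0.004728 / 0.03208 L = 0.147 M.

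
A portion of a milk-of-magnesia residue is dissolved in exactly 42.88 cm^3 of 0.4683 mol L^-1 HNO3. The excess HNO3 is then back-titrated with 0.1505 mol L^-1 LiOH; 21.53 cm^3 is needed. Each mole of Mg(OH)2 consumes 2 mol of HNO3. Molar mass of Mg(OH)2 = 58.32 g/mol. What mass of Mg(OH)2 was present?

0.491 g

Total n(HNO3) added = 0.4683 x 0.04288 = 0.02008 mol.
n(LiOH) used = 0.1505 x 0.02153 = 0.003240 mol, which equals the excess n(HNO3).
So n(HNO3) consumed by the sample = 0.02008 - 0.003240 = 0.01684 mol.
n(Mg(OH)2) = 0.01684 / 2 = 0.008420 mol.
mass = 0.008420 mol x 58.32 g/mol = 0.491 g.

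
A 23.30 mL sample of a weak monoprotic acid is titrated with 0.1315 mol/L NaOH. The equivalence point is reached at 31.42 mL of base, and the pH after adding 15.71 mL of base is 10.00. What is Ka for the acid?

15.71 mL is half of the equivalence volume, so this is the half-equivalence point where [HA] = [A^-].
At half-equivalence pH = pKa, so pKa = 10.00.
Ka = 10^(-10.00) = 1.0 x 10^-10.

1.0 x 10^-10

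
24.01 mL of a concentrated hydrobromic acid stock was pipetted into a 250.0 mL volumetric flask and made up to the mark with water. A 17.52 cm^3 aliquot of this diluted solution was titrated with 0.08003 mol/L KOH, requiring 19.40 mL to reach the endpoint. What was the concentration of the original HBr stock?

0.923 M

n(KOH) = 0.08003 x 0.01940 = 0.001553 mol.
n(HBr) in the aliquot = 0.001553 mol.
[diluted HBr] = 0.001553 / 0.01752 = 0.08862 M.
Dilution factor = 250.0/24.01 = 10.41, so [stock] = 0.08862 x 10.41 = 0.923 M.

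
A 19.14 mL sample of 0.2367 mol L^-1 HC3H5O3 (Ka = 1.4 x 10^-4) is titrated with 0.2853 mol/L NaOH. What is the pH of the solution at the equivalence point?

n(HC3H5O3) = 0.2367 x 0.01914 = 0.004530 mol; V(NaOH) at equivalence = 0.004530/0.2853 = 0.01588 L.
At equivalence all the acid is converted to C3H5O3-; total volume = 0.01914 + 0.01588 = 0.03502 L, so [C3H5O3-] = 0.004530/0.03502 = 0.1294 M.
Kb = Kw/Ka = 1.0e-14 / 1.4 x 10^-4 = 7.14e-11.
[OH^-] = sqrt(Kb x [C3H5O3-]) = sqrt(7.14e-11 x 0.1294) = 3.04e-6 M.
pOH = 5.52, so pH = 14.00 - 5.52 = 8.48.

8.48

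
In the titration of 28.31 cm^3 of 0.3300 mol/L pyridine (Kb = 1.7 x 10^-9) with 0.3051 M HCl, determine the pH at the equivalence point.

3.02

n(C5H5N) = 0.3300 x 0.02831 = 0.009342 mol; V(HCl) at equivalence = 0.009342/0.3051 = 0.03062 L.
At equivalence the base is fully converted to C5H5NH+; total volume = 0.05893 L, so [C5H5NH+] = 0.009342/0.05893 = 0.1585 M.
Ka(C5H5NH+) = Kw/Kb = 1.0e-14 / 1.7 x 10^-9 = 5.88e-6.
[H^+] = sqrt(Ka x [C5H5NH+]) = sqrt(5.88e-6 x 0.1585) = 0.000966 M.
pH = -log(0.000966) = 3.02.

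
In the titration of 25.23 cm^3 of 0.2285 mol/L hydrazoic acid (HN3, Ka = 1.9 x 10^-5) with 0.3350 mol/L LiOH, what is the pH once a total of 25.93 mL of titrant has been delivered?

n(acid) = 0.2285 x 0.02523 = 0.005765 mol; n(LiOH) added = 0.3350 x 0.02593 = 0.008687 mol.
Base is in excess by 0.008687 - 0.005765 = 0.002921 mol in a total volume of 0.05116 L.
[OH^-] = 0.002921/0.05116 = 0.05711 M, so pOH = 1.24 and pH = 14.00 - 1.24 = 12.76.

12.76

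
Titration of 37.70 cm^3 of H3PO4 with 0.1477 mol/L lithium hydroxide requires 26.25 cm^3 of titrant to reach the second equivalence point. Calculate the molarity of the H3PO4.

0.0514 M

n(LiOH) = 0.1477 x 0.02625 = 0.003877 mol.
At the second equivalence point, 2 mol OH^- react per mol H3PO4, so n(H3PO4) = 0.003877 / 2 = 0.001939 mol.
[H3PO4] = 0.001939 / 0.03770 L = 0.0514 M.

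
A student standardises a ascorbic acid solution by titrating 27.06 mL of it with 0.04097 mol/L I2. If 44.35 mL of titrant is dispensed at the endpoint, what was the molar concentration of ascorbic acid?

0.0671 M

n(I2) = 0.04097 x 0.04435 = 0.001817 mol.
From the balanced equation, 1 mol I2 reacts with 1 mol ascorbic acid, so n(ascorbic acid) = 0.001817 x 1/1 = 0.001817 mol.
[ascorbic acid] = 0.001817 / 0.02706 L = 0.0671 M.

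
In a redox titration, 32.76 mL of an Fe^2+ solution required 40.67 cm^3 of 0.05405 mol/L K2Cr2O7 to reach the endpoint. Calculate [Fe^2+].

n(K2Cr2O7) = 0.05405 x 0.04067 = 0.002198 mol.
From the balanced equation, 1 mol K2Cr2O7 reacts with 6 mol Fe^2+, so n(Fe^2+) = 0.002198 x 6/1 = 0.01319 mol.
[Fe^2+] = 0.01319 / 0.03276 L = 0.403 M.

0.403 M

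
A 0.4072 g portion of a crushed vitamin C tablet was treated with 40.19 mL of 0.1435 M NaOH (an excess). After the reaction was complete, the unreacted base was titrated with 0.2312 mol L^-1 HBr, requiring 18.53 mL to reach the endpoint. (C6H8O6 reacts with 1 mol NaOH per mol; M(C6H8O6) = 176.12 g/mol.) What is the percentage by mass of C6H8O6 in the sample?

64.1%

Total n(NaOH) added = 0.1435 x 0.04019 = 0.005767 mol.
n(HBr) used = 0.2312 x 0.01853 = 0.004284 mol, which equals the excess n(NaOH).
So n(NaOH) consumed by the sample = 0.005767 - 0.004284 = 0.001483 mol.
n(C6H8O6) = 0.001483 / 1 = 0.001483 mol.
mass C6H8O6 = 0.001483 x 176.12 = 0.2612 g, so %C6H8O6 = 0.2612/0.4072 x 100 = 64.1%.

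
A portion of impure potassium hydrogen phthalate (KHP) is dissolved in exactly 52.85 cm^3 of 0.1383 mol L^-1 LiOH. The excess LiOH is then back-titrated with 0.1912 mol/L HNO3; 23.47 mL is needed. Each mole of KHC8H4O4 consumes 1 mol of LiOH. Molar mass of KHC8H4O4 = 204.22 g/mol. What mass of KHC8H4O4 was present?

Total n(LiOH) added = 0.1383 x 0.05285 = 0.007309 mol.
n(HNO3) used = 0.1912 x 0.02347 = 0.004487 mol, which equals the excess n(LiOH).
So n(LiOH) consumed by the sample = 0.007309 - 0.004487 = 0.002822 mol.
n(KHC8H4O4) = 0.002822 / 1 = 0.002822 mol.
mass = 0.002822 mol x 204.22 g/mol = 0.576 g.

0.576 g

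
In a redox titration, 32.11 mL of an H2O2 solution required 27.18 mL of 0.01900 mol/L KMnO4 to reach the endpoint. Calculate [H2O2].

0.0402 M

n(KMnO4) = 0.01900 x 0.02718 = 0.0005164 mol.
From the balanced equation, 2 mol KMnO4 reacts with 5 mol H2O2, so n(H2O2) = 0.0005164 x 5/2 = 0.001291 mol.
[H2O2] = 0.001291 / 0.03211 L = 0.0402 M.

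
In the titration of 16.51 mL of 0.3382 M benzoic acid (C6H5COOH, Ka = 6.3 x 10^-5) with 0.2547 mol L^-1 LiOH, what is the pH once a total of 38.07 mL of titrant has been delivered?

n(acid) = 0.3382 x 0.01651 = 0.005584 mol; n(LiOH) added = 0.2547 x 0.03807 = 0.009696 mol.
Base is in excess by 0.009696 - 0.005584 = 0.004113 mol in a total volume of 0.05458 L.
[OH^-] = 0.004113/0.05458 = 0.07535 M, so pOH = 1.12 and pH = 14.00 - 1.12 = 12.88.

12.88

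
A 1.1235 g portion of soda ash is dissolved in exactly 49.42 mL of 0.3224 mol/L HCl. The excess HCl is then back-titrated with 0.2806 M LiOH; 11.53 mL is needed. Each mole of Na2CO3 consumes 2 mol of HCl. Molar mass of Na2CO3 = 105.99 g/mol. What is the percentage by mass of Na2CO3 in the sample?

Total n(HCl) added = 0.3224 x 0.04942 = 0.01593 mol.
n(LiOH) used = 0.2806 x 0.01153 = 0.003235 mol, which equals the excess n(HCl).
So n(HCl) consumed by the sample = 0.01593 - 0.003235 = 0.01270 mol.
n(Na2CO3) = 0.01270 / 2 = 0.006349 mol.
mass Na2CO3 = 0.006349 x 105.99 = 0.6729 g, so %Na2CO3 = 0.6729/1.1235 x 100 = 59.9%.

59.9%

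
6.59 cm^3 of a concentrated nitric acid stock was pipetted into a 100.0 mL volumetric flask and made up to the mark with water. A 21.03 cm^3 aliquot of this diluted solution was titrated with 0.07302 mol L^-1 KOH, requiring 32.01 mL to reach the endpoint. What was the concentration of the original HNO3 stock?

n(KOH) = 0.07302 x 0.03201 = 0.002337 mol.
n(HNO3) in the aliquot = 0.002337 mol.
[diluted HNO3] = 0.002337 / 0.02103 = 0.1111 M.
Dilution factor = 100.0/6.590 = 15.17, so [stock] = 0.1111 x 15.17 = 1.69 M.

1.69 M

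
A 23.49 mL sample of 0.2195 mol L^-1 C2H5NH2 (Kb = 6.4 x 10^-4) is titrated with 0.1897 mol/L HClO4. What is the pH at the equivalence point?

n(C2H5NH2) = 0.2195 x 0.02349 = 0.005156 mol; V(HClO4) at equivalence = 0.005156/0.1897 = 0.02718 L.
At equivalence the base is fully converted to C2H5NH3+; total volume = 0.05067 L, so [C2H5NH3+] = 0.005156/0.05067 = 0.1018 M.
Ka(C2H5NH3+) = Kw/Kb = 1.0e-14 / 6.4 x 10^-4 = 1.56e-11.
[H^+] = sqrt(Ka x [C2H5NH3+]) = sqrt(1.56e-11 x 0.1018) = 1.26e-6 M.
pH = -log(1.26e-6) = 5.90.

5.90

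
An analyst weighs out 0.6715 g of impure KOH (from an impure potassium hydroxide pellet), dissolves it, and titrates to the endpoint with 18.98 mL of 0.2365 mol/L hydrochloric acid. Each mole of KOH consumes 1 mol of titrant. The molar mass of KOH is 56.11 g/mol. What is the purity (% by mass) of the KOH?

37.5%

n(HCl) = 0.2365 x 0.01898 = 0.004489 mol.
n(KOH) = 0.004489 / 1 = 0.004489 mol.
mass of KOH = 0.004489 x 56.11 = 0.2519 g.
% purity = 0.2519 / 0.6715 x 100 = 37.5%.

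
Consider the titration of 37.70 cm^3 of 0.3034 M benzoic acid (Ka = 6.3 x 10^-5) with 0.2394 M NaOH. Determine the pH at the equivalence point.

8.66

n(C6H5COOH) = 0.3034 x 0.03770 = 0.01144 mol; V(NaOH) at equivalence = 0.01144/0.2394 = 0.04778 L.
At equivalence all the acid is converted to C6H5COO-; total volume = 0.03770 + 0.04778 = 0.08548 L, so [C6H5COO-] = 0.01144/0.08548 = 0.1338 M.
Kb = Kw/Ka = 1.0e-14 / 6.3 x 10^-5 = 1.59e-10.
[OH^-] = sqrt(Kb x [C6H5COO-]) = sqrt(1.59e-10 x 0.1338) = 4.61e-6 M.
pOH = 5.34, so pH = 14.00 - 5.34 = 8.66.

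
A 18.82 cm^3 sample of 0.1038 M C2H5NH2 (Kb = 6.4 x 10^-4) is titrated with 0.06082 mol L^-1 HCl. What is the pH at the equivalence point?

6.11

n(C2H5NH2) = 0.1038 x 0.01882 = 0.001954 mol; V(HCl) at equivalence = 0.001954/0.06082 = 0.03212 L.
At equivalence the base is fully converted to C2H5NH3+; total volume = 0.05094 L, so [C2H5NH3+] = 0.001954/0.05094 = 0.03835 M.
Ka(C2H5NH3+) = Kw/Kb = 1.0e-14 / 6.4 x 10^-4 = 1.56e-11.
[H^+] = sqrt(Ka x [C2H5NH3+]) = sqrt(1.56e-11 x 0.03835) = 7.74e-7 M.
pH = -log(7.74e-7) = 6.11.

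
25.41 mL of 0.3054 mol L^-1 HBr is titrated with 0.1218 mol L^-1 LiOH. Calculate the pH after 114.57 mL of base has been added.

n(acid) = 0.3054 x 0.02541 = 0.007760 mol; n(LiOH) added = 0.1218 x 0.1146 = 0.01395 mol.
Base is in excess by 0.01395 - 0.007760 = 0.006194 mol in a total volume of 0.1400 L.
[OH^-] = 0.006194/0.1400 = 0.04425 M, so pOH = 1.35 and pH = 14.00 - 1.35 = 12.65.

12.65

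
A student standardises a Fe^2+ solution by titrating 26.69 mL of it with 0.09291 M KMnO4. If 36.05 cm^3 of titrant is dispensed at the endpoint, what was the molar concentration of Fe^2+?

0.627 M

n(KMnO4) = 0.09291 x 0.03605 = 0.003349 mol.
From the balanced equation, 1 mol KMnO4 reacts with 5 mol Fe^2+, so n(Fe^2+) = 0.003349 x 5/1 = 0.01675 mol.
[Fe^2+] = 0.01675 / 0.02669 L = 0.627 M.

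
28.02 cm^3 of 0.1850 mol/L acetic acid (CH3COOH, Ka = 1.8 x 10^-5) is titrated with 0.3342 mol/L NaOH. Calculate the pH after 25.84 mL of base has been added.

12.81

n(acid) = 0.1850 x 0.02802 = 0.005184 mol; n(NaOH) added = 0.3342 x 0.02584 = 0.008636 mol.
Base is in excess by 0.008636 - 0.005184 = 0.003452 mol in a total volume of 0.05386 L.
[OH^-] = 0.003452/0.05386 = 0.06409 M, so pOH = 1.19 and pH = 14.00 - 1.19 = 12.81.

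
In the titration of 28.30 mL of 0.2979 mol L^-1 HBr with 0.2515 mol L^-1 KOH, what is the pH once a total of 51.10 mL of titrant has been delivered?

12.75

n(acid) = 0.2979 x 0.02830 = 0.008431 mol; n(KOH) added = 0.2515 x 0.05110 = 0.01285 mol.
Base is in excess by 0.01285 - 0.008431 = 0.004421 mol in a total volume of 0.07940 L.
[OH^-] = 0.004421/0.07940 = 0.05568 M, so pOH = 1.25 and pH = 14.00 - 1.25 = 12.75.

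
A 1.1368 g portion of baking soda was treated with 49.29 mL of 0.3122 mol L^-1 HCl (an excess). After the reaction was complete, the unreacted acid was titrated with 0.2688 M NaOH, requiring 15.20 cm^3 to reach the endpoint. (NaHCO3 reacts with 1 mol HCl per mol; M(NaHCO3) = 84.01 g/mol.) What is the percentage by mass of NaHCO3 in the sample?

Total n(HCl) added = 0.3122 x 0.04929 = 0.01539 mol.
n(NaOH) used = 0.2688 x 0.01520 = 0.004086 mol, which equals the excess n(HCl).
So n(HCl) consumed by the sample = 0.01539 - 0.004086 = 0.01130 mol.
n(NaHCO3) = 0.01130 / 1 = 0.01130 mol.
mass NaHCO3 = 0.01130 x 84.01 = 0.9495 g, so %NaHCO3 = 0.9495/1.1368 x 100 = 83.5%.

83.5%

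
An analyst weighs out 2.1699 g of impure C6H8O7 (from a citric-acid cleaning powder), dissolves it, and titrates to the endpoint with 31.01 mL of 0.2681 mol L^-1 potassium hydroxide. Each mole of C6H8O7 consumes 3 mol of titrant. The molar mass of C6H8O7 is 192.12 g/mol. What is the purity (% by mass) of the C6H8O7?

24.5%

n(KOH) = 0.2681 x 0.03101 = 0.008314 mol.
n(C6H8O7) = 0.008314 / 3 = 0.002771 mol.
mass of C6H8O7 = 0.002771 x 192.12 = 0.5324 g.
% purity = 0.5324 / 2.1699 x 100 = 24.5%.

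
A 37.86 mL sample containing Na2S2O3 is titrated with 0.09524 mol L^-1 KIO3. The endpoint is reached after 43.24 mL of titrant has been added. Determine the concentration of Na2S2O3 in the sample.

0.653 M

n(KIO3) = 0.09524 x 0.04324 = 0.004118 mol.
From the balanced equation, 1 mol KIO3 reacts with 6 mol Na2S2O3, so n(Na2S2O3) = 0.004118 x 6/1 = 0.02471 mol.
[Na2S2O3] = 0.02471 / 0.03786 L = 0.653 M.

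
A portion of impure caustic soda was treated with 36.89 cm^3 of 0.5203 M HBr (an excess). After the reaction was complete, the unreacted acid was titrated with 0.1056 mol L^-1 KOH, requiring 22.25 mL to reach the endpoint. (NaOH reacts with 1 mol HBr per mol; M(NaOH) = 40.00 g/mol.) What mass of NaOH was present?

Total n(HBr) added = 0.5203 x 0.03689 = 0.01919 mol.
n(KOH) used = 0.1056 x 0.02225 = 0.002350 mol, which equals the excess n(HBr).
So n(HBr) consumed by the sample = 0.01919 - 0.002350 = 0.01684 mol.
n(NaOH) = 0.01684 / 1 = 0.01684 mol.
mass = 0.01684 mol x 40.00 g/mol = 0.674 g.

0.674 g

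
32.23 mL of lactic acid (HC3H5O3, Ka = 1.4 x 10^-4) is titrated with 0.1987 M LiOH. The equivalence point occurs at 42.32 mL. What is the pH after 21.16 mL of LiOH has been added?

3.85

21.16 mL is exactly half the equivalence volume (42.32/2), i.e. the half-equivalence point.
There, n(HA) = n(A^-), so pH = pKa = -log(1.4 x 10^-4) = 3.85.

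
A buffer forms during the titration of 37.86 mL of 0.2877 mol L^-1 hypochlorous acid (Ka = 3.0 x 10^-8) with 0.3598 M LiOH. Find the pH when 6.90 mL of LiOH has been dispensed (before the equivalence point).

6.99

Initial n(HClO) = 0.2877 x 0.03786 = 0.01089 mol.
n(LiOH) added = 0.3598 x 0.006900 = 0.002483 mol, converting that many moles of HClO to ClO-.
Remaining n(HClO) = 0.008410 mol; n(ClO-) = 0.002483 mol.
By Henderson-Hasselbalch, pH = pKa + log([A^-]/[HA]) = 7.52 + log(0.002483/0.008410) = 7.52 + (-0.53) = 6.99.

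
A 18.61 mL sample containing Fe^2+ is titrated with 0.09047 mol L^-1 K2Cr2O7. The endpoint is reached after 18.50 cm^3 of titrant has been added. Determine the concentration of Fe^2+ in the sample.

0.540 M

n(K2Cr2O7) = 0.09047 x 0.01850 = 0.001674 mol.
From the balanced equation, 1 mol K2Cr2O7 reacts with 6 mol Fe^2+, so n(Fe^2+) = 0.001674 x 6/1 = 0.01004 mol.
[Fe^2+] = 0.01004 / 0.01861 L = 0.540 M.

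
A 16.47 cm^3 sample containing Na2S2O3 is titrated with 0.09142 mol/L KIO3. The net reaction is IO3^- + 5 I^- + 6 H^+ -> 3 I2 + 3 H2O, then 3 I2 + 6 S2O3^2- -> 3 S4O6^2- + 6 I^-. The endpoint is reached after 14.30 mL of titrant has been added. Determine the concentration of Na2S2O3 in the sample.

0.476 M

n(KIO3) = 0.09142 x 0.01430 = 0.001307 mol.
From the balanced equation, 1 mol KIO3 reacts with 6 mol Na2S2O3, so n(Na2S2O3) = 0.001307 x 6/1 = 0.007844 mol.
[Na2S2O3] = 0.007844 / 0.01647 L = 0.476 M.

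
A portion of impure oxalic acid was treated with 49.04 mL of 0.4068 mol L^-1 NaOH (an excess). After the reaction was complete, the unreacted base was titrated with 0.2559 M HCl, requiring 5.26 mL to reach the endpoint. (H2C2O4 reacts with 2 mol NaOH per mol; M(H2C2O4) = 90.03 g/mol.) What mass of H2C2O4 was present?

Total n(NaOH) added = 0.4068 x 0.04904 = 0.01995 mol.
n(HCl) used = 0.2559 x 0.005260 = 0.001346 mol, which equals the excess n(NaOH).
So n(NaOH) consumed by the sample = 0.01995 - 0.001346 = 0.01860 mol.
n(H2C2O4) = 0.01860 / 2 = 0.009302 mol.
mass = 0.009302 mol x 90.03 g/mol = 0.837 g.

0.837 g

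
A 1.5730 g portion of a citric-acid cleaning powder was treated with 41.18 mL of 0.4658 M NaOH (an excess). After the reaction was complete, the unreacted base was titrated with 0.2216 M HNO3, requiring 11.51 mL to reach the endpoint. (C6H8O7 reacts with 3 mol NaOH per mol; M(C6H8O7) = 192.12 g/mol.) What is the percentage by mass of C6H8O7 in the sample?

Total n(NaOH) added = 0.4658 x 0.04118 = 0.01918 mol.
n(HNO3) used = 0.2216 x 0.01151 = 0.002551 mol, which equals the excess n(NaOH).
So n(NaOH) consumed by the sample = 0.01918 - 0.002551 = 0.01663 mol.
n(C6H8O7) = 0.01663 / 3 = 0.005544 mol.
mass C6H8O7 = 0.005544 x 192.12 = 1.065 g, so %C6H8O7 = 1.065/1.5730 x 100 = 67.7%.

67.7%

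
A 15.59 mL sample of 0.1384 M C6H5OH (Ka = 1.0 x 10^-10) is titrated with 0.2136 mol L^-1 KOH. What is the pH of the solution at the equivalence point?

11.46

n(C6H5OH) = 0.1384 x 0.01559 = 0.002158 mol; V(KOH) at equivalence = 0.002158/0.2136 = 0.01010 L.
At equivalence all the acid is converted to C6H5O-; total volume = 0.01559 + 0.01010 = 0.02569 L, so [C6H5O-] = 0.002158/0.02569 = 0.08398 M.
Kb = Kw/Ka = 1.0e-14 / 1.0 x 10^-10 = 0.000100.
[OH^-] = sqrt(Kb x [C6H5O-]) = sqrt(0.000100 x 0.08398) = 0.00290 M.
pOH = 2.54, so pH = 14.00 - 2.54 = 11.46.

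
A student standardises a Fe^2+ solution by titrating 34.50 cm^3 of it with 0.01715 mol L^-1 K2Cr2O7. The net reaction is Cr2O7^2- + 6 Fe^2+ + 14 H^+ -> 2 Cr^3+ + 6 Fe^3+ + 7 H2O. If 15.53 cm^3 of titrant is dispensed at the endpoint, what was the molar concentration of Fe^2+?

0.0463 M

n(K2Cr2O7) = 0.01715 x 0.01553 = 0.0002663 mol.
From the balanced equation, 1 mol K2Cr2O7 reacts with 6 mol Fe^2+, so n(Fe^2+) = 0.0002663 x 6/1 = 0.001598 mol.
[Fe^2+] = 0.001598 / 0.03450 L = 0.0463 M.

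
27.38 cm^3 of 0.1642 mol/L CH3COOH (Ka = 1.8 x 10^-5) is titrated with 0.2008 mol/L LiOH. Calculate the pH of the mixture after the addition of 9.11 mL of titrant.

4.58

Initial n(CH3COOH) = 0.1642 x 0.02738 = 0.004496 mol.
n(LiOH) added = 0.2008 x 0.009110 = 0.001829 mol, converting that many moles of CH3COOH to CH3COO-.
Remaining n(CH3COOH) = 0.002667 mol; n(CH3COO-) = 0.001829 mol.
By Henderson-Hasselbalch, pH = pKa + log([A^-]/[HA]) = 4.74 + log(0.001829/0.002667) = 4.74 + (-0.16) = 4.58.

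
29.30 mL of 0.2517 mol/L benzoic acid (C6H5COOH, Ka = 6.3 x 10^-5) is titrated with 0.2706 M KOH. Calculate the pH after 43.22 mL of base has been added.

12.78

n(acid) = 0.2517 x 0.02930 = 0.007375 mol; n(KOH) added = 0.2706 x 0.04322 = 0.01170 mol.
Base is in excess by 0.01170 - 0.007375 = 0.004321 mol in a total volume of 0.07252 L.
[OH^-] = 0.004321/0.07252 = 0.05958 M, so pOH = 1.22 and pH = 14.00 - 1.22 = 12.78.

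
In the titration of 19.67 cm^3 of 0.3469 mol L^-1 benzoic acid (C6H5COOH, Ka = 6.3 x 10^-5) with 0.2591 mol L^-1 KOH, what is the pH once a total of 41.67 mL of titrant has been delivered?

n(acid) = 0.3469 x 0.01967 = 0.006824 mol; n(KOH) added = 0.2591 x 0.04167 = 0.01080 mol.
Base is in excess by 0.01080 - 0.006824 = 0.003973 mol in a total volume of 0.06134 L.
[OH^-] = 0.003973/0.06134 = 0.06477 M, so pOH = 1.19 and pH = 14.00 - 1.19 = 12.81.

12.81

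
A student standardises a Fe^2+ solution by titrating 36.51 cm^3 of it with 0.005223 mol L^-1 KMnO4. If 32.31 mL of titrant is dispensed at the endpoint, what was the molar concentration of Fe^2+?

n(KMnO4) = 0.005223 x 0.03231 = 0.0001688 mol.
From the balanced equation, 1 mol KMnO4 reacts with 5 mol Fe^2+, so n(Fe^2+) = 0.0001688 x 5/1 = 0.0008438 mol.
[Fe^2+] = 0.0008438 / 0.03651 L = 0.0231 M.

0.0231 M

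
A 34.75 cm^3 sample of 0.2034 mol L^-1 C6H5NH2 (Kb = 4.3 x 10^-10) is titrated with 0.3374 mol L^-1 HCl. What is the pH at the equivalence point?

n(C6H5NH2) = 0.2034 x 0.03475 = 0.007068 mol; V(HCl) at equivalence = 0.007068/0.3374 = 0.02095 L.
At equivalence the base is fully converted to C6H5NH3+; total volume = 0.05570 L, so [C6H5NH3+] = 0.007068/0.05570 = 0.1269 M.
Ka(C6H5NH3+) = Kw/Kb = 1.0e-14 / 4.3 x 10^-10 = 2.33e-5.
[H^+] = sqrt(Ka x [C6H5NH3+]) = sqrt(2.33e-5 x 0.1269) = 0.00172 M.
pH = -log(0.00172) = 2.77.

2.77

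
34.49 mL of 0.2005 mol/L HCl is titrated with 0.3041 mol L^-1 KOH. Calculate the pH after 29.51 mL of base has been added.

n(acid) = 0.2005 x 0.03449 = 0.006915 mol; n(KOH) added = 0.3041 x 0.02951 = 0.008974 mol.
Base is in excess by 0.008974 - 0.006915 = 0.002059 mol in a total volume of 0.06400 L.
[OH^-] = 0.002059/0.06400 = 0.03217 M, so pOH = 1.49 and pH = 14.00 - 1.49 = 12.51.

12.51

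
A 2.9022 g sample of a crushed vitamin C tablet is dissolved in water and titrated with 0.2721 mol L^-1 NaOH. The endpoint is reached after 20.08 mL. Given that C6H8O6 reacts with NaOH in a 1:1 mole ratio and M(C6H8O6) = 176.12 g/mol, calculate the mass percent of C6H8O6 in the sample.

33.2%

n(NaOH) = 0.2721 x 0.02008 = 0.005464 mol.
n(C6H8O6) = 0.005464 / 1 = 0.005464 mol.
mass of C6H8O6 = 0.005464 x 176.12 = 0.9623 g.
% purity = 0.9623 / 2.9022 x 100 = 33.2%.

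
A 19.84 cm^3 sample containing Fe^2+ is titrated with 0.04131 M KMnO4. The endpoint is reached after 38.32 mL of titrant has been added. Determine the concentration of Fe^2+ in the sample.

n(KMnO4) = 0.04131 x 0.03832 = 0.001583 mol.
From the balanced equation, 1 mol KMnO4 reacts with 5 mol Fe^2+, so n(Fe^2+) = 0.001583 x 5/1 = 0.007915 mol.
[Fe^2+] = 0.007915 / 0.01984 L = 0.399 M.

0.399 M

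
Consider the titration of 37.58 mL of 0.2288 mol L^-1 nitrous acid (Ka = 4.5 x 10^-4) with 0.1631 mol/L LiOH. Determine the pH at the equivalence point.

8.16

n(HNO2) = 0.2288 x 0.03758 = 0.008598 mol; V(LiOH) at equivalence = 0.008598/0.1631 = 0.05272 L.
At equivalence all the acid is converted to NO2-; total volume = 0.03758 + 0.05272 = 0.09030 L, so [NO2-] = 0.008598/0.09030 = 0.09522 M.
Kb = Kw/Ka = 1.0e-14 / 4.5 x 10^-4 = 2.22e-11.
[OH^-] = sqrt(Kb x [NO2-]) = sqrt(2.22e-11 x 0.09522) = 1.45e-6 M.
pOH = 5.84, so pH = 14.00 - 5.84 = 8.16.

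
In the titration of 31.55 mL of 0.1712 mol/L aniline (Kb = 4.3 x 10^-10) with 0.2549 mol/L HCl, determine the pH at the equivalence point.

2.81

n(C6H5NH2) = 0.1712 x 0.03155 = 0.005401 mol; V(HCl) at equivalence = 0.005401/0.2549 = 0.02119 L.
At equivalence the base is fully converted to C6H5NH3+; total volume = 0.05274 L, so [C6H5NH3+] = 0.005401/0.05274 = 0.1024 M.
Ka(C6H5NH3+) = Kw/Kb = 1.0e-14 / 4.3 x 10^-10 = 2.33e-5.
[H^+] = sqrt(Ka x [C6H5NH3+]) = sqrt(2.33e-5 x 0.1024) = 0.00154 M.
pH = -log(0.00154) = 2.81.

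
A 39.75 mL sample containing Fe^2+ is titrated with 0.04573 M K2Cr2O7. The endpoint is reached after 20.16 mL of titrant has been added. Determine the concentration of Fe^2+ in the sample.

n(K2Cr2O7) = 0.04573 x 0.02016 = 0.0009219 mol.
From the balanced equation, 1 mol K2Cr2O7 reacts with 6 mol Fe^2+, so n(Fe^2+) = 0.0009219 x 6/1 = 0.005532 mol.
[Fe^2+] = 0.005532 / 0.03975 L = 0.139 M.

0.139 M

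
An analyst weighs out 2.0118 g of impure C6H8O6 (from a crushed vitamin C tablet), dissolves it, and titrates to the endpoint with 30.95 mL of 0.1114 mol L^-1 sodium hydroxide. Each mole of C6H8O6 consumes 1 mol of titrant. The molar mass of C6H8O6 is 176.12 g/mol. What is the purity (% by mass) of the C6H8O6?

30.2%

n(NaOH) = 0.1114 x 0.03095 = 0.003448 mol.
n(C6H8O6) = 0.003448 / 1 = 0.003448 mol.
mass of C6H8O6 = 0.003448 x 176.12 = 0.6072 g.
% purity = 0.6072 / 2.0118 x 100 = 30.2%.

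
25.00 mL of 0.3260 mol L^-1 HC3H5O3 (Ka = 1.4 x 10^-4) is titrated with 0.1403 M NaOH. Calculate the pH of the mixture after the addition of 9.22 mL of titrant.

3.13

Initial n(HC3H5O3) = 0.3260 x 0.02500 = 0.008150 mol.
n(NaOH) added = 0.1403 x 0.009220 = 0.001294 mol, converting that many moles of HC3H5O3 to C3H5O3-.
Remaining n(HC3H5O3) = 0.006856 mol; n(C3H5O3-) = 0.001294 mol.
By Henderson-Hasselbalch, pH = pKa + log([A^-]/[HA]) = 3.85 + log(0.001294/0.006856) = 3.85 + (-0.72) = 3.13.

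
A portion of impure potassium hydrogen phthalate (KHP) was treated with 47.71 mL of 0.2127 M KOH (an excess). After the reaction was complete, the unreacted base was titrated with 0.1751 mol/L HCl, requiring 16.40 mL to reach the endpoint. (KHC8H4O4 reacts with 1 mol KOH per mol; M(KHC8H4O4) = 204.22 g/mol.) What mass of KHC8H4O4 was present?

Total n(KOH) added = 0.2127 x 0.04771 = 0.01015 mol.
n(HCl) used = 0.1751 x 0.01640 = 0.002872 mol, which equals the excess n(KOH).
So n(KOH) consumed by the sample = 0.01015 - 0.002872 = 0.007276 mol.
n(KHC8H4O4) = 0.007276 / 1 = 0.007276 mol.
mass = 0.007276 mol x 204.22 g/mol = 1.49 g.

1.49 g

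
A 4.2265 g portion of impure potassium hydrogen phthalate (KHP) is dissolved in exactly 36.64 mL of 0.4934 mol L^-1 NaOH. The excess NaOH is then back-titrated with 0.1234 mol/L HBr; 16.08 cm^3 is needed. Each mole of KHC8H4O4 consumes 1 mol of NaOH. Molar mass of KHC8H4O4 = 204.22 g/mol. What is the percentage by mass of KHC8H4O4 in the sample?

77.8%

Total n(NaOH) added = 0.4934 x 0.03664 = 0.01808 mol.
n(HBr) used = 0.1234 x 0.01608 = 0.001984 mol, which equals the excess n(NaOH).
So n(NaOH) consumed by the sample = 0.01808 - 0.001984 = 0.01609 mol.
n(KHC8H4O4) = 0.01609 / 1 = 0.01609 mol.
mass KHC8H4O4 = 0.01609 x 204.22 = 3.287 g, so %KHC8H4O4 = 3.287/4.2265 x 100 = 77.8%.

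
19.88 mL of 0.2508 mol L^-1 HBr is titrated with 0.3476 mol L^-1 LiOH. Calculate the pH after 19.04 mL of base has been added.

n(acid) = 0.2508 x 0.01988 = 0.004986 mol; n(LiOH) added = 0.3476 x 0.01904 = 0.006618 mol.
Base is in excess by 0.006618 - 0.004986 = 0.001632 mol in a total volume of 0.03892 L.
[OH^-] = 0.001632/0.03892 = 0.04194 M, so pOH = 1.38 and pH = 14.00 - 1.38 = 12.62.

12.62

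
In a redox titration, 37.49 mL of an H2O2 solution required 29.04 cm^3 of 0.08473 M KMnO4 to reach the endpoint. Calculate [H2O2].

n(KMnO4) = 0.08473 x 0.02904 = 0.002461 mol.
From the balanced equation, 2 mol KMnO4 reacts with 5 mol H2O2, so n(H2O2) = 0.002461 x 5/2 = 0.006151 mol.
[H2O2] = 0.006151 / 0.03749 L = 0.164 M.

0.164 M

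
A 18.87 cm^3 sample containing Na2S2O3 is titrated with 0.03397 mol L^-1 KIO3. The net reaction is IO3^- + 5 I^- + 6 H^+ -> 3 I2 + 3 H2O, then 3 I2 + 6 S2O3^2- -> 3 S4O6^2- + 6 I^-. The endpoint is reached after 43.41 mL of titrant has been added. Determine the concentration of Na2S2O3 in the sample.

n(KIO3) = 0.03397 x 0.04341 = 0.001475 mol.
From the balanced equation, 1 mol KIO3 reacts with 6 mol Na2S2O3, so n(Na2S2O3) = 0.001475 x 6/1 = 0.008848 mol.
[Na2S2O3] = 0.008848 / 0.01887 L = 0.469 M.

0.469 M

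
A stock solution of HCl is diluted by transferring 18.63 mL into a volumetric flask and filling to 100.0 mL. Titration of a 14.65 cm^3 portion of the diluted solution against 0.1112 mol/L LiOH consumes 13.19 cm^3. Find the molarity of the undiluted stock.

n(LiOH) = 0.1112 x 0.01319 = 0.001467 mol.
n(HCl) in the aliquot = 0.001467 mol.
[diluted HCl] = 0.001467 / 0.01465 = 0.1001 M.
Dilution factor = 100.0/18.63 = 5.368, so [stock] = 0.1001 x 5.368 = 0.537 M.

0.537 M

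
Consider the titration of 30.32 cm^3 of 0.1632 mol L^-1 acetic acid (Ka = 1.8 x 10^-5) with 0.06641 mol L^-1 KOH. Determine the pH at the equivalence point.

n(CH3COOH) = 0.1632 x 0.03032 = 0.004948 mol; V(KOH) at equivalence = 0.004948/0.06641 = 0.07451 L.
At equivalence all the acid is converted to CH3COO-; total volume = 0.03032 + 0.07451 = 0.1048 L, so [CH3COO-] = 0.004948/0.1048 = 0.04720 M.
Kb = Kw/Ka = 1.0e-14 / 1.8 x 10^-5 = 5.56e-10.
[OH^-] = sqrt(Kb x [CH3COO-]) = sqrt(5.56e-10 x 0.04720) = 5.12e-6 M.
pOH = 5.29, so pH = 14.00 - 5.29 = 8.71.

8.71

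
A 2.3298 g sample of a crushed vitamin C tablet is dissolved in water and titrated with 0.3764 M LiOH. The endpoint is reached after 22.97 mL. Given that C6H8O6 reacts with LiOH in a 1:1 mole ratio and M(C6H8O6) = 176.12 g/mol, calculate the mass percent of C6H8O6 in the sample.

65.4%

n(LiOH) = 0.3764 x 0.02297 = 0.008646 mol.
n(C6H8O6) = 0.008646 / 1 = 0.008646 mol.
mass of C6H8O6 = 0.008646 x 176.12 = 1.523 g.
% purity = 1.523 / 2.3298 x 100 = 65.4%.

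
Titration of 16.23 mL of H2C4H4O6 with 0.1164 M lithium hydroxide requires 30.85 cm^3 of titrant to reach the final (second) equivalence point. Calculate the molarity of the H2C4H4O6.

0.111 M

n(LiOH) = 0.1164 x 0.03085 = 0.003591 mol.
At the final (second) equivalence point, 2 mol OH^- react per mol H2C4H4O6, so n(H2C4H4O6) = 0.003591 / 2 = 0.001795 mol.
[H2C4H4O6] = 0.001795 / 0.01623 L = 0.111 M.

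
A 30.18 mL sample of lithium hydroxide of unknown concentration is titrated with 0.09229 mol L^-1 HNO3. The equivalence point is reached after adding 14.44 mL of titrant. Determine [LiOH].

n(HNO3) delivered = 0.09229 x 0.01444 = 0.001333 mol.
For a 1:1 reaction, n(LiOH) = 0.001333 mol.
[LiOH] = 0.001333 mol / 0.03018 L = 0.0442 M.

0.0442 M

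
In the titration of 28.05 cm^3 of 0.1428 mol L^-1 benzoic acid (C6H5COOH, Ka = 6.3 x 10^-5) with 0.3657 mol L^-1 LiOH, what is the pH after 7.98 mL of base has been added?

Initial n(C6H5COOH) = 0.1428 x 0.02805 = 0.004006 mol.
n(LiOH) added = 0.3657 x 0.007980 = 0.002918 mol, converting that many moles of C6H5COOH to C6H5COO-.
Remaining n(C6H5COOH) = 0.001087 mol; n(C6H5COO-) = 0.002918 mol.
By Henderson-Hasselbalch, pH = pKa + log([A^-]/[HA]) = 4.20 + log(0.002918/0.001087) = 4.20 + (+0.43) = 4.63.

4.63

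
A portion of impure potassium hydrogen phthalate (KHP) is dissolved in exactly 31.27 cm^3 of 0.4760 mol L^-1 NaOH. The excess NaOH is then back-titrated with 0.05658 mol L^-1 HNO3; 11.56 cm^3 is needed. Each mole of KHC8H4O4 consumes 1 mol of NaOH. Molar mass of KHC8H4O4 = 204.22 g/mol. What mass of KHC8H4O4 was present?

2.91 g

Total n(NaOH) added = 0.4760 x 0.03127 = 0.01488 mol.
n(HNO3) used = 0.05658 x 0.01156 = 0.0006541 mol, which equals the excess n(NaOH).
So n(NaOH) consumed by the sample = 0.01488 - 0.0006541 = 0.01423 mol.
n(KHC8H4O4) = 0.01423 / 1 = 0.01423 mol.
mass = 0.01423 mol x 204.22 g/mol = 2.91 g.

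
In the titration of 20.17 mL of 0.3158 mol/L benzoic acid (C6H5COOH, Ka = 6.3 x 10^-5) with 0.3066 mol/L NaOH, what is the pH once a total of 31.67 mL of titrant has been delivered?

12.81

n(acid) = 0.3158 x 0.02017 = 0.006370 mol; n(NaOH) added = 0.3066 x 0.03167 = 0.009710 mol.
Base is in excess by 0.009710 - 0.006370 = 0.003340 mol in a total volume of 0.05184 L.
[OH^-] = 0.003340/0.05184 = 0.06444 M, so pOH = 1.19 and pH = 14.00 - 1.19 = 12.81.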